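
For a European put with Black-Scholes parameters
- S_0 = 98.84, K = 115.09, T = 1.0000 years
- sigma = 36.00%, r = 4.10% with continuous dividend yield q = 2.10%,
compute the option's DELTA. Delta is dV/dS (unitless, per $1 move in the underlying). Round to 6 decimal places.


d1 = -0.1872556941; d2 = -0.5472556941
phi(d1) = 0.3920088430; exp(-qT) = 0.9792189646; exp(-rT) = 0.9598291299
N(-d1) = 0.5742699203
Delta = -exp(-qT) * N(-d1) = -0.9792189646 * 0.5742699203 = -0.562336

Answer: Delta = -0.562336


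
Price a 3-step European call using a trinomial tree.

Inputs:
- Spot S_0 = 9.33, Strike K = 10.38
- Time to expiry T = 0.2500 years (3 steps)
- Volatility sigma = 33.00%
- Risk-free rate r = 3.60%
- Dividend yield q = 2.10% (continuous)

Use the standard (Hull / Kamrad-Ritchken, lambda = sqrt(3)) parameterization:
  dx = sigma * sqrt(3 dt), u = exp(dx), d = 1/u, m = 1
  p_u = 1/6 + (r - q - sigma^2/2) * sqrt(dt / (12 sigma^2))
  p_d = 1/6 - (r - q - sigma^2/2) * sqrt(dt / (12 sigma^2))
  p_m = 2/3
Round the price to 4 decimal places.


dt = T/N = 0.083333; dx = sigma*sqrt(3*dt) = 0.165000
u = exp(dx) = 1.179393; d = 1/u = 0.847894
p_u = 0.156705, p_m = 0.666667, p_d = 0.176629
Discount per step: exp(-r*dt) = 0.997004
Stock lattice S(k, j) with j the centered position index:
  k=0: S(0,+0) = 9.3300
  k=1: S(1,-1) = 7.9108; S(1,+0) = 9.3300; S(1,+1) = 11.0037
  k=2: S(2,-2) = 6.7076; S(2,-1) = 7.9108; S(2,+0) = 9.3300; S(2,+1) = 11.0037; S(2,+2) = 12.9777
  k=3: S(3,-3) = 5.6873; S(3,-2) = 6.7076; S(3,-1) = 7.9108; S(3,+0) = 9.3300; S(3,+1) = 11.0037; S(3,+2) = 12.9777; S(3,+3) = 15.3058
Terminal payoffs V(N, j) = max(S_T - K, 0):
  V(3,-3) = 0.000000; V(3,-2) = 0.000000; V(3,-1) = 0.000000; V(3,+0) = 0.000000; V(3,+1) = 0.623738; V(3,+2) = 2.597733; V(3,+3) = 4.925849
Backward induction: V(k, j) = exp(-r*dt) * [p_u * V(k+1, j+1) + p_m * V(k+1, j) + p_d * V(k+1, j-1)]
  V(2,-2) = exp(-r*dt) * [p_u*0.000000 + p_m*0.000000 + p_d*0.000000] = 0.000000
  V(2,-1) = exp(-r*dt) * [p_u*0.000000 + p_m*0.000000 + p_d*0.000000] = 0.000000
  V(2,+0) = exp(-r*dt) * [p_u*0.623738 + p_m*0.000000 + p_d*0.000000] = 0.097450
  V(2,+1) = exp(-r*dt) * [p_u*2.597733 + p_m*0.623738 + p_d*0.000000] = 0.820437
  V(2,+2) = exp(-r*dt) * [p_u*4.925849 + p_m*2.597733 + p_d*0.623738] = 2.606065
  V(1,-1) = exp(-r*dt) * [p_u*0.097450 + p_m*0.000000 + p_d*0.000000] = 0.015225
  V(1,+0) = exp(-r*dt) * [p_u*0.820437 + p_m*0.097450 + p_d*0.000000] = 0.192953
  V(1,+1) = exp(-r*dt) * [p_u*2.606065 + p_m*0.820437 + p_d*0.097450] = 0.969639
  V(0,+0) = exp(-r*dt) * [p_u*0.969639 + p_m*0.192953 + p_d*0.015225] = 0.282423

Answer: Price = V(0,0) = 0.2824


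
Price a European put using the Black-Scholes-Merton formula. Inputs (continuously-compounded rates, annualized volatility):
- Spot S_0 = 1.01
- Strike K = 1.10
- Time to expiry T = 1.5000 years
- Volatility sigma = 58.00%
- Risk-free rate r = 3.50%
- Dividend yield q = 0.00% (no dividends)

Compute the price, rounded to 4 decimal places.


Answer: Price = 0.3022

Derivation:
d1 = (ln(S/K) + (r - q + 0.5*sigma^2) * T) / (sigma * sqrt(T)) = 0.30891747
d2 = d1 - sigma * sqrt(T) = -0.40143455
exp(-rT) = 0.94885432; exp(-qT) = 1.00000000
P = K * exp(-rT) * N(-d2) - S_0 * exp(-qT) * N(-d1)
N(-d1) = 0.37869215; N(-d2) = 0.65594989
P = 1.1000 * 0.94885432 * 0.65594989 - 1.0100 * 1.00000000 * 0.37869215 = 0.3022


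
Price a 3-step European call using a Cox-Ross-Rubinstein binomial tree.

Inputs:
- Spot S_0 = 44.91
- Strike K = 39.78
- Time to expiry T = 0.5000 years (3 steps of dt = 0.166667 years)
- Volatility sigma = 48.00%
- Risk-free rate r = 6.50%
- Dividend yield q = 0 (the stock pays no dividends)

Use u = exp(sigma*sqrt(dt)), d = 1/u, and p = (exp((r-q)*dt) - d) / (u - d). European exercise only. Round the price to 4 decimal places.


Answer: Price = V(0,0) = 9.5162

Derivation:
dt = T/N = 0.166667
u = exp(sigma*sqrt(dt)) = 1.216477; d = 1/u = 0.822046
p = (exp((r-q)*dt) - d) / (u - d) = 0.478781
Discount per step: exp(-r*dt) = 0.989225
Stock lattice S(k, i) with i counting down-moves:
  k=0: S(0,0) = 44.9100
  k=1: S(1,0) = 54.6320; S(1,1) = 36.9181
  k=2: S(2,0) = 66.4586; S(2,1) = 44.9100; S(2,2) = 30.3483
  k=3: S(3,0) = 80.8453; S(3,1) = 54.6320; S(3,2) = 36.9181; S(3,3) = 24.9477
Terminal payoffs V(N, i) = max(S_T - K, 0):
  V(3,0) = 41.065346; V(3,1) = 14.851993; V(3,2) = 0.000000; V(3,3) = 0.000000
Backward induction: V(k, i) = exp(-r*dt) * [p * V(k+1, i) + (1-p) * V(k+1, i+1)].
  V(2,0) = exp(-r*dt) * [p*41.065346 + (1-p)*14.851993] = 27.107201
  V(2,1) = exp(-r*dt) * [p*14.851993 + (1-p)*0.000000] = 7.034239
  V(2,2) = exp(-r*dt) * [p*0.000000 + (1-p)*0.000000] = 0.000000
  V(1,0) = exp(-r*dt) * [p*27.107201 + (1-p)*7.034239] = 16.465454
  V(1,1) = exp(-r*dt) * [p*7.034239 + (1-p)*0.000000] = 3.331574
  V(0,0) = exp(-r*dt) * [p*16.465454 + (1-p)*3.331574] = 9.516179


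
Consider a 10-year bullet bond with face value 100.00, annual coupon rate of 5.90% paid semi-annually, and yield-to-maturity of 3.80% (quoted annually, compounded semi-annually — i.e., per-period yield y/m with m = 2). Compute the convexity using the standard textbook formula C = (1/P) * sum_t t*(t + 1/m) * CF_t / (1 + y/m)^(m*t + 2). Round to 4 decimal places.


Coupon per period c = face * coupon_rate / m = 2.950000
Periods per year m = 2; per-period yield y/m = 0.019000
Number of cashflows N = 20
Cashflows (t years, CF_t, discount factor 1/(1+y/m)^(m*t), PV):
  t = 0.5000: CF_t = 2.950000, DF = 0.981354, PV = 2.894995
  t = 1.0000: CF_t = 2.950000, DF = 0.963056, PV = 2.841016
  t = 1.5000: CF_t = 2.950000, DF = 0.945099, PV = 2.788043
  t = 2.0000: CF_t = 2.950000, DF = 0.927477, PV = 2.736058
  t = 2.5000: CF_t = 2.950000, DF = 0.910184, PV = 2.685042
  t = 3.0000: CF_t = 2.950000, DF = 0.893213, PV = 2.634978
  t = 3.5000: CF_t = 2.950000, DF = 0.876558, PV = 2.585846
  t = 4.0000: CF_t = 2.950000, DF = 0.860214, PV = 2.537631
  t = 4.5000: CF_t = 2.950000, DF = 0.844175, PV = 2.490315
  t = 5.0000: CF_t = 2.950000, DF = 0.828434, PV = 2.443882
  t = 5.5000: CF_t = 2.950000, DF = 0.812988, PV = 2.398314
  t = 6.0000: CF_t = 2.950000, DF = 0.797829, PV = 2.353595
  t = 6.5000: CF_t = 2.950000, DF = 0.782953, PV = 2.309711
  t = 7.0000: CF_t = 2.950000, DF = 0.768354, PV = 2.266645
  t = 7.5000: CF_t = 2.950000, DF = 0.754028, PV = 2.224381
  t = 8.0000: CF_t = 2.950000, DF = 0.739968, PV = 2.182906
  t = 8.5000: CF_t = 2.950000, DF = 0.726171, PV = 2.142204
  t = 9.0000: CF_t = 2.950000, DF = 0.712631, PV = 2.102261
  t = 9.5000: CF_t = 2.950000, DF = 0.699343, PV = 2.063063
  t = 10.0000: CF_t = 102.950000, DF = 0.686304, PV = 70.654963
Price P = sum_t PV_t = 117.335850
Convexity numerator sum_t t*(t + 1/m) * CF_t / (1+y/m)^(m*t + 2):
  t = 0.5000: term = 1.394021
  t = 1.0000: term = 4.104087
  t = 1.5000: term = 8.055126
  t = 2.0000: term = 13.174888
  t = 2.5000: term = 19.393848
  t = 3.0000: term = 26.645130
  t = 3.5000: term = 34.864416
  t = 4.0000: term = 43.989870
  t = 4.5000: term = 53.962059
  t = 5.0000: term = 64.723874
  t = 5.5000: term = 76.220460
  t = 6.0000: term = 88.399141
  t = 6.5000: term = 101.209354
  t = 7.0000: term = 114.602575
  t = 7.5000: term = 128.532258
  t = 8.0000: term = 142.953771
  t = 8.5000: term = 157.824330
  t = 9.0000: term = 173.102943
  t = 9.5000: term = 188.750346
  t = 10.0000: term = 7144.693486
Convexity = (1/P) * sum = 8586.595983 / 117.335850 = 73.179646

Answer: Convexity = 73.1796


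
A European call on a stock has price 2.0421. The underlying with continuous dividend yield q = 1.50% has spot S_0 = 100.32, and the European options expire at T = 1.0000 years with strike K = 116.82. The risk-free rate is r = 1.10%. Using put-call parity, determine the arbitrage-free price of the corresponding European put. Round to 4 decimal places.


Answer: Put price = 18.7577

Derivation:
Put-call parity: C - P = S_0 * exp(-qT) - K * exp(-rT).
S_0 * exp(-qT) = 100.3200 * 0.98511194 = 98.82642978
K * exp(-rT) = 116.8200 * 0.98906028 = 115.54202177
P = C - S*exp(-qT) + K*exp(-rT)
P = 2.0421 - 98.82642978 + 115.54202177 = 18.7577


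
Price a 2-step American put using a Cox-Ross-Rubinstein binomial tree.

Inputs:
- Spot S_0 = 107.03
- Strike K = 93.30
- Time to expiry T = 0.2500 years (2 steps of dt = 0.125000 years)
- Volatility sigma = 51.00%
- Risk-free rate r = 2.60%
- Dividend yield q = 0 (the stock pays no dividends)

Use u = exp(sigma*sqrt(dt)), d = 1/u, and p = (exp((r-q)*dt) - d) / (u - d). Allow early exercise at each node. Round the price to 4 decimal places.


dt = T/N = 0.125000
u = exp(sigma*sqrt(dt)) = 1.197591; d = 1/u = 0.835009
p = (exp((r-q)*dt) - d) / (u - d) = 0.464022
Discount per step: exp(-r*dt) = 0.996755
Stock lattice S(k, i) with i counting down-moves:
  k=0: S(0,0) = 107.0300
  k=1: S(1,0) = 128.1782; S(1,1) = 89.3711
  k=2: S(2,0) = 153.5051; S(2,1) = 107.0300; S(2,2) = 74.6257
Terminal payoffs V(N, i) = max(K - S_T, 0):
  V(2,0) = 0.000000; V(2,1) = 0.000000; V(2,2) = 18.674318
Backward induction: V(k, i) = exp(-r*dt) * [p * V(k+1, i) + (1-p) * V(k+1, i+1)]; then take max(V_cont, immediate exercise) for American.
  V(1,0) = exp(-r*dt) * [p*0.000000 + (1-p)*0.000000] = 0.000000; exercise = 0.000000; V(1,0) = max -> 0.000000
  V(1,1) = exp(-r*dt) * [p*0.000000 + (1-p)*18.674318] = 9.976552; exercise = 3.928938; V(1,1) = max -> 9.976552
  V(0,0) = exp(-r*dt) * [p*0.000000 + (1-p)*9.976552] = 5.329864; exercise = 0.000000; V(0,0) = max -> 5.329864

Answer: Price = V(0,0) = 5.3299


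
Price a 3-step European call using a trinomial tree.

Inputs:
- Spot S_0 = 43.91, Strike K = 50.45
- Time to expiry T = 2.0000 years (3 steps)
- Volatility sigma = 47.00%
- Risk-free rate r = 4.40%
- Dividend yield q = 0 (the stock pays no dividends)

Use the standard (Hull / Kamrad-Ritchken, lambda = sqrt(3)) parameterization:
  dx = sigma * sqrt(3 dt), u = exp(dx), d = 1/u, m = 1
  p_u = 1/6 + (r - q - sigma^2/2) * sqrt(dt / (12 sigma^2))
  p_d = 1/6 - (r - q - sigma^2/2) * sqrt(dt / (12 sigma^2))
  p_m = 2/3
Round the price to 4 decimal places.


dt = T/N = 0.666667; dx = sigma*sqrt(3*dt) = 0.664680
u = exp(dx) = 1.943869; d = 1/u = 0.514438
p_u = 0.133342, p_m = 0.666667, p_d = 0.199991
Discount per step: exp(-r*dt) = 0.971093
Stock lattice S(k, j) with j the centered position index:
  k=0: S(0,+0) = 43.9100
  k=1: S(1,-1) = 22.5890; S(1,+0) = 43.9100; S(1,+1) = 85.3553
  k=2: S(2,-2) = 11.6206; S(2,-1) = 22.5890; S(2,+0) = 43.9100; S(2,+1) = 85.3553; S(2,+2) = 165.9195
  k=3: S(3,-3) = 5.9781; S(3,-2) = 11.6206; S(3,-1) = 22.5890; S(3,+0) = 43.9100; S(3,+1) = 85.3553; S(3,+2) = 165.9195; S(3,+3) = 322.5258
Terminal payoffs V(N, j) = max(S_T - K, 0):
  V(3,-3) = 0.000000; V(3,-2) = 0.000000; V(3,-1) = 0.000000; V(3,+0) = 0.000000; V(3,+1) = 34.905293; V(3,+2) = 115.469517; V(3,+3) = 272.075824
Backward induction: V(k, j) = exp(-r*dt) * [p_u * V(k+1, j+1) + p_m * V(k+1, j) + p_d * V(k+1, j-1)]
  V(2,-2) = exp(-r*dt) * [p_u*0.000000 + p_m*0.000000 + p_d*0.000000] = 0.000000
  V(2,-1) = exp(-r*dt) * [p_u*0.000000 + p_m*0.000000 + p_d*0.000000] = 0.000000
  V(2,+0) = exp(-r*dt) * [p_u*34.905293 + p_m*0.000000 + p_d*0.000000] = 4.519810
  V(2,+1) = exp(-r*dt) * [p_u*115.469517 + p_m*34.905293 + p_d*0.000000] = 37.549412
  V(2,+2) = exp(-r*dt) * [p_u*272.075824 + p_m*115.469517 + p_d*34.905293] = 116.763856
  V(1,-1) = exp(-r*dt) * [p_u*4.519810 + p_m*0.000000 + p_d*0.000000] = 0.585260
  V(1,+0) = exp(-r*dt) * [p_u*37.549412 + p_m*4.519810 + p_d*0.000000] = 7.788294
  V(1,+1) = exp(-r*dt) * [p_u*116.763856 + p_m*37.549412 + p_d*4.519810] = 40.306594
  V(0,+0) = exp(-r*dt) * [p_u*40.306594 + p_m*7.788294 + p_d*0.585260] = 10.374980

Answer: Price = V(0,0) = 10.3750


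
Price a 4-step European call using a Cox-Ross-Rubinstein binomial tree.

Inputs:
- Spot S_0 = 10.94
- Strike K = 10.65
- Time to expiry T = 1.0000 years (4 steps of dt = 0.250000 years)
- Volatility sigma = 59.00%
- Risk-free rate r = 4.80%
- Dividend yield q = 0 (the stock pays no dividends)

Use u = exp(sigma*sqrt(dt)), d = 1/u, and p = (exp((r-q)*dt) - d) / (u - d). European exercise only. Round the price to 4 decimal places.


dt = T/N = 0.250000
u = exp(sigma*sqrt(dt)) = 1.343126; d = 1/u = 0.744532
p = (exp((r-q)*dt) - d) / (u - d) = 0.446948
Discount per step: exp(-r*dt) = 0.988072
Stock lattice S(k, i) with i counting down-moves:
  k=0: S(0,0) = 10.9400
  k=1: S(1,0) = 14.6938; S(1,1) = 8.1452
  k=2: S(2,0) = 19.7356; S(2,1) = 10.9400; S(2,2) = 6.0643
  k=3: S(3,0) = 26.5074; S(3,1) = 14.6938; S(3,2) = 8.1452; S(3,3) = 4.5151
  k=4: S(4,0) = 35.6029; S(4,1) = 19.7356; S(4,2) = 10.9400; S(4,3) = 6.0643; S(4,4) = 3.3616
Terminal payoffs V(N, i) = max(S_T - K, 0):
  V(4,0) = 24.952854; V(4,1) = 9.085633; V(4,2) = 0.290000; V(4,3) = 0.000000; V(4,4) = 0.000000
Backward induction: V(k, i) = exp(-r*dt) * [p * V(k+1, i) + (1-p) * V(k+1, i+1)].
  V(3,0) = exp(-r*dt) * [p*24.952854 + (1-p)*9.085633] = 15.984486
  V(3,1) = exp(-r*dt) * [p*9.085633 + (1-p)*0.290000] = 4.170839
  V(3,2) = exp(-r*dt) * [p*0.290000 + (1-p)*0.000000] = 0.128069
  V(3,3) = exp(-r*dt) * [p*0.000000 + (1-p)*0.000000] = 0.000000
  V(2,0) = exp(-r*dt) * [p*15.984486 + (1-p)*4.170839] = 9.338190
  V(2,1) = exp(-r*dt) * [p*4.170839 + (1-p)*0.128069] = 1.911896
  V(2,2) = exp(-r*dt) * [p*0.128069 + (1-p)*0.000000] = 0.056557
  V(1,0) = exp(-r*dt) * [p*9.338190 + (1-p)*1.911896] = 5.168665
  V(1,1) = exp(-r*dt) * [p*1.911896 + (1-p)*0.056557] = 0.875231
  V(0,0) = exp(-r*dt) * [p*5.168665 + (1-p)*0.875231] = 2.760843

Answer: Price = V(0,0) = 2.7608


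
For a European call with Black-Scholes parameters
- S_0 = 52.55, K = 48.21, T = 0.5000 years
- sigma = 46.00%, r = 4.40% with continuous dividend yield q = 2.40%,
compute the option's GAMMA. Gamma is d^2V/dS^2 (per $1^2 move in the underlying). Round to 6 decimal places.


d1 = 0.4583854416; d2 = 0.1331163222
phi(d1) = 0.3591564686; exp(-qT) = 0.9880717129; exp(-rT) = 0.9782402351
Gamma = exp(-qT) * phi(d1) / (S * sigma * sqrt(T)) = 0.9880717129 * 0.3591564686 / (52.5500 * 0.4600 * 0.7071067812) = 0.020761

Answer: Gamma = 0.020761


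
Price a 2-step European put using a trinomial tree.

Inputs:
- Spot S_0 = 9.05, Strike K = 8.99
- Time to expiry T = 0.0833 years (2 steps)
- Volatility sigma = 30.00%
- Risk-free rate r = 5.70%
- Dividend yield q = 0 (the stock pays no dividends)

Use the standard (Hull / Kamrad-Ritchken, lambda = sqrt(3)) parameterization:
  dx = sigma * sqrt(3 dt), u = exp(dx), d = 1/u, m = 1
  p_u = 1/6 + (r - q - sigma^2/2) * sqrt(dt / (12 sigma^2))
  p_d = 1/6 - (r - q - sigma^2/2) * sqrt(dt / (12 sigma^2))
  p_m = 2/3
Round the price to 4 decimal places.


Answer: Price = V(0,0) = 0.2303

Derivation:
dt = T/N = 0.041650; dx = sigma*sqrt(3*dt) = 0.106045
u = exp(dx) = 1.111872; d = 1/u = 0.899384
p_u = 0.169023, p_m = 0.666667, p_d = 0.164310
Discount per step: exp(-r*dt) = 0.997629
Stock lattice S(k, j) with j the centered position index:
  k=0: S(0,+0) = 9.0500
  k=1: S(1,-1) = 8.1394; S(1,+0) = 9.0500; S(1,+1) = 10.0624
  k=2: S(2,-2) = 7.3205; S(2,-1) = 8.1394; S(2,+0) = 9.0500; S(2,+1) = 10.0624; S(2,+2) = 11.1881
Terminal payoffs V(N, j) = max(K - S_T, 0):
  V(2,-2) = 1.669525; V(2,-1) = 0.850572; V(2,+0) = 0.000000; V(2,+1) = 0.000000; V(2,+2) = 0.000000
Backward induction: V(k, j) = exp(-r*dt) * [p_u * V(k+1, j+1) + p_m * V(k+1, j) + p_d * V(k+1, j-1)]
  V(1,-1) = exp(-r*dt) * [p_u*0.000000 + p_m*0.850572 + p_d*1.669525] = 0.839373
  V(1,+0) = exp(-r*dt) * [p_u*0.000000 + p_m*0.000000 + p_d*0.850572] = 0.139426
  V(1,+1) = exp(-r*dt) * [p_u*0.000000 + p_m*0.000000 + p_d*0.000000] = 0.000000
  V(0,+0) = exp(-r*dt) * [p_u*0.000000 + p_m*0.139426 + p_d*0.839373] = 0.230321


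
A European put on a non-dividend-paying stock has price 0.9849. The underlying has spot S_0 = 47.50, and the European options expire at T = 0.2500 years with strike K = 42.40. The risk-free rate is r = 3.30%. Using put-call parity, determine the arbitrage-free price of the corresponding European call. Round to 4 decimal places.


Answer: Call price = 6.4333

Derivation:
Put-call parity: C - P = S_0 * exp(-qT) - K * exp(-rT).
S_0 * exp(-qT) = 47.5000 * 1.00000000 = 47.50000000
K * exp(-rT) = 42.4000 * 0.99178394 = 42.05163897
C = P + S*exp(-qT) - K*exp(-rT)
C = 0.9849 + 47.50000000 - 42.05163897 = 6.4333


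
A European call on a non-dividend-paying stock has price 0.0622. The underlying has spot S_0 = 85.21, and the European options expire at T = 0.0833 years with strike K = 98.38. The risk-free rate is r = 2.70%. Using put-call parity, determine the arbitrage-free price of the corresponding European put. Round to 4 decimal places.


Put-call parity: C - P = S_0 * exp(-qT) - K * exp(-rT).
S_0 * exp(-qT) = 85.2100 * 1.00000000 = 85.21000000
K * exp(-rT) = 98.3800 * 0.99775343 = 98.15898218
P = C - S*exp(-qT) + K*exp(-rT)
P = 0.0622 - 85.21000000 + 98.15898218 = 13.0112

Answer: Put price = 13.0112


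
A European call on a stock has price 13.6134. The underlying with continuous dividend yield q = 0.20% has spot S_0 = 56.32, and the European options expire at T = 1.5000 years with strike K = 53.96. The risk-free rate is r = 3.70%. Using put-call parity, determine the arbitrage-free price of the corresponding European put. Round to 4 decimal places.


Put-call parity: C - P = S_0 * exp(-qT) - K * exp(-rT).
S_0 * exp(-qT) = 56.3200 * 0.99700450 = 56.15129319
K * exp(-rT) = 53.9600 * 0.94601202 = 51.04680880
P = C - S*exp(-qT) + K*exp(-rT)
P = 13.6134 - 56.15129319 + 51.04680880 = 8.5089

Answer: Put price = 8.5089


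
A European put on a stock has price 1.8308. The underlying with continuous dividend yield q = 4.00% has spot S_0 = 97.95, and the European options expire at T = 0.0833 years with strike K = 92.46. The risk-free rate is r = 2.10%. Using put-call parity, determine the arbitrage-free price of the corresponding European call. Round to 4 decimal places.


Put-call parity: C - P = S_0 * exp(-qT) - K * exp(-rT).
S_0 * exp(-qT) = 97.9500 * 0.99667354 = 97.62417373
K * exp(-rT) = 92.4600 * 0.99825223 = 92.29840111
C = P + S*exp(-qT) - K*exp(-rT)
C = 1.8308 + 97.62417373 - 92.29840111 = 7.1566

Answer: Call price = 7.1566


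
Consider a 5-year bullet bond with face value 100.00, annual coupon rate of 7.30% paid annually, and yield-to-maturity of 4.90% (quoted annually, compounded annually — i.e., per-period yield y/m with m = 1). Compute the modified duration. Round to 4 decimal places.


Answer: Modified duration = 4.1931

Derivation:
Coupon per period c = face * coupon_rate / m = 7.300000
Periods per year m = 1; per-period yield y/m = 0.049000
Number of cashflows N = 5
Cashflows (t years, CF_t, discount factor 1/(1+y/m)^(m*t), PV):
  t = 1.0000: CF_t = 7.300000, DF = 0.953289, PV = 6.959009
  t = 2.0000: CF_t = 7.300000, DF = 0.908760, PV = 6.633945
  t = 3.0000: CF_t = 7.300000, DF = 0.866310, PV = 6.324066
  t = 4.0000: CF_t = 7.300000, DF = 0.825844, PV = 6.028662
  t = 5.0000: CF_t = 107.300000, DF = 0.787268, PV = 84.473849
Price P = sum_t PV_t = 110.419530
First compute Macaulay numerator sum_t t * PV_t:
  t * PV_t at t = 1.0000: 6.959009
  t * PV_t at t = 2.0000: 13.267891
  t * PV_t at t = 3.0000: 18.972198
  t * PV_t at t = 4.0000: 24.114646
  t * PV_t at t = 5.0000: 422.369243
Macaulay duration D = 485.682987 / 110.419530 = 4.398524
Modified duration = D / (1 + y/m) = 4.398524 / (1 + 0.049000) = 4.193064


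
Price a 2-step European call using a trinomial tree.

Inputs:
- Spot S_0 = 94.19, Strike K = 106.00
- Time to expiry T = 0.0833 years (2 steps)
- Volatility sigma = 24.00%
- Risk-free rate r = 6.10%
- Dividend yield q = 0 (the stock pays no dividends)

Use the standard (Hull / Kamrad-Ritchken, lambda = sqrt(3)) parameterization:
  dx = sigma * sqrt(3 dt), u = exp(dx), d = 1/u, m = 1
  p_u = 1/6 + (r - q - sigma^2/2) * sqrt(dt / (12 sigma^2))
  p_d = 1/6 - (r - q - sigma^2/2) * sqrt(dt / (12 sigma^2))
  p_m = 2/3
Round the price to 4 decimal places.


Answer: Price = V(0,0) = 0.1700

Derivation:
dt = T/N = 0.041650; dx = sigma*sqrt(3*dt) = 0.084836
u = exp(dx) = 1.088538; d = 1/u = 0.918663
p_u = 0.174571, p_m = 0.666667, p_d = 0.158762
Discount per step: exp(-r*dt) = 0.997463
Stock lattice S(k, j) with j the centered position index:
  k=0: S(0,+0) = 94.1900
  k=1: S(1,-1) = 86.5289; S(1,+0) = 94.1900; S(1,+1) = 102.5294
  k=2: S(2,-2) = 79.4909; S(2,-1) = 86.5289; S(2,+0) = 94.1900; S(2,+1) = 102.5294; S(2,+2) = 111.6072
Terminal payoffs V(N, j) = max(S_T - K, 0):
  V(2,-2) = 0.000000; V(2,-1) = 0.000000; V(2,+0) = 0.000000; V(2,+1) = 0.000000; V(2,+2) = 5.607215
Backward induction: V(k, j) = exp(-r*dt) * [p_u * V(k+1, j+1) + p_m * V(k+1, j) + p_d * V(k+1, j-1)]
  V(1,-1) = exp(-r*dt) * [p_u*0.000000 + p_m*0.000000 + p_d*0.000000] = 0.000000
  V(1,+0) = exp(-r*dt) * [p_u*0.000000 + p_m*0.000000 + p_d*0.000000] = 0.000000
  V(1,+1) = exp(-r*dt) * [p_u*5.607215 + p_m*0.000000 + p_d*0.000000] = 0.976373
  V(0,+0) = exp(-r*dt) * [p_u*0.976373 + p_m*0.000000 + p_d*0.000000] = 0.170014


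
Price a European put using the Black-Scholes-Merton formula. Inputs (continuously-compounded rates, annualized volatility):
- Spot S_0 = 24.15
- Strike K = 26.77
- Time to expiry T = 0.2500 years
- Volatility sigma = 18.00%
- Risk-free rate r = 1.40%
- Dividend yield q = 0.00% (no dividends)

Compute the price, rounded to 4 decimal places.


Answer: Price = 2.6814

Derivation:
d1 = (ln(S/K) + (r - q + 0.5*sigma^2) * T) / (sigma * sqrt(T)) = -1.06052753
d2 = d1 - sigma * sqrt(T) = -1.15052753
exp(-rT) = 0.99650612; exp(-qT) = 1.00000000
P = K * exp(-rT) * N(-d2) - S_0 * exp(-qT) * N(-d1)
N(-d1) = 0.85554766; N(-d2) = 0.87503667
P = 26.7700 * 0.99650612 * 0.87503667 - 24.1500 * 1.00000000 * 0.85554766 = 2.6814


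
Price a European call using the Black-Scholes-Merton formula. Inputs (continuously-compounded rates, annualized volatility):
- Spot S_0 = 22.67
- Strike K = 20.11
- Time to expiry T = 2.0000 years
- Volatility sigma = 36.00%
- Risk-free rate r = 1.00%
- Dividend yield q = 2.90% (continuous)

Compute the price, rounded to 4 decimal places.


d1 = (ln(S/K) + (r - q + 0.5*sigma^2) * T) / (sigma * sqrt(T)) = 0.41527843
d2 = d1 - sigma * sqrt(T) = -0.09383845
exp(-rT) = 0.98019867; exp(-qT) = 0.94364995
C = S_0 * exp(-qT) * N(d1) - K * exp(-rT) * N(d2)
N(d1) = 0.66103096; N(d2) = 0.46261874
C = 22.6700 * 0.94364995 * 0.66103096 - 20.1100 * 0.98019867 * 0.46261874 = 5.0221

Answer: Price = 5.0221


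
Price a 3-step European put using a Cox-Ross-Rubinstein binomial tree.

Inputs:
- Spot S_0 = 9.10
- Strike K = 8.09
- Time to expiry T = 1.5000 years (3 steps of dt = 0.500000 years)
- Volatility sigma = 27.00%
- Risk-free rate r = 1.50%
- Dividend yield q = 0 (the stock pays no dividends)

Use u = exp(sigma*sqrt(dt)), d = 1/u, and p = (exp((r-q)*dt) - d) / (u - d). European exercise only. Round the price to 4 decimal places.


Answer: Price = V(0,0) = 0.6463

Derivation:
dt = T/N = 0.500000
u = exp(sigma*sqrt(dt)) = 1.210361; d = 1/u = 0.826200
p = (exp((r-q)*dt) - d) / (u - d) = 0.472011
Discount per step: exp(-r*dt) = 0.992528
Stock lattice S(k, i) with i counting down-moves:
  k=0: S(0,0) = 9.1000
  k=1: S(1,0) = 11.0143; S(1,1) = 7.5184
  k=2: S(2,0) = 13.3313; S(2,1) = 9.1000; S(2,2) = 6.2117
  k=3: S(3,0) = 16.1356; S(3,1) = 11.0143; S(3,2) = 7.5184; S(3,3) = 5.1321
Terminal payoffs V(N, i) = max(K - S_T, 0):
  V(3,0) = 0.000000; V(3,1) = 0.000000; V(3,2) = 0.571583; V(3,3) = 2.957885
Backward induction: V(k, i) = exp(-r*dt) * [p * V(k+1, i) + (1-p) * V(k+1, i+1)].
  V(2,0) = exp(-r*dt) * [p*0.000000 + (1-p)*0.000000] = 0.000000
  V(2,1) = exp(-r*dt) * [p*0.000000 + (1-p)*0.571583] = 0.299535
  V(2,2) = exp(-r*dt) * [p*0.571583 + (1-p)*2.957885] = 1.817839
  V(1,0) = exp(-r*dt) * [p*0.000000 + (1-p)*0.299535] = 0.156969
  V(1,1) = exp(-r*dt) * [p*0.299535 + (1-p)*1.817839] = 1.092954
  V(0,0) = exp(-r*dt) * [p*0.156969 + (1-p)*1.092954] = 0.646293


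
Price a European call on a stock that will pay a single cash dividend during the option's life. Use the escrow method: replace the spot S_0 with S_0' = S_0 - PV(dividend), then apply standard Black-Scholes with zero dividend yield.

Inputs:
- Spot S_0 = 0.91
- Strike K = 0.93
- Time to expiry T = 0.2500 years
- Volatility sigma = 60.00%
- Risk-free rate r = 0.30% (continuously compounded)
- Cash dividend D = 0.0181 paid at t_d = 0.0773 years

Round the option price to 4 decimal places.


Answer: Price = 0.0909

Derivation:
PV(D) = D * exp(-r * t_d) = 0.0181 * 0.99976813 = 0.01809580
S_0' = S_0 - PV(D) = 0.9100 - 0.01809580 = 0.89190420
d1 = (ln(S_0'/K) + (r + sigma^2/2)*T) / (sigma*sqrt(T)) = 0.01308046
d2 = d1 - sigma*sqrt(T) = -0.28691954
exp(-rT) = 0.99925028
N(d1) = 0.50521820; N(d2) = 0.38708696
C = S_0' * N(d1) - K * exp(-rT) * N(d2) = 0.89190420 * 0.50521820 - 0.9300 * 0.99925028 * 0.38708696 = 0.0909


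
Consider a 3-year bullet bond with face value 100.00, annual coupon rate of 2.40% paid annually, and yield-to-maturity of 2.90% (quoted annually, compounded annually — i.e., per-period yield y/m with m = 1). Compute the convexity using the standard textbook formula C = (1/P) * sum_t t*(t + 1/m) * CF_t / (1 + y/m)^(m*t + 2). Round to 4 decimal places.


Answer: Convexity = 10.9794

Derivation:
Coupon per period c = face * coupon_rate / m = 2.400000
Periods per year m = 1; per-period yield y/m = 0.029000
Number of cashflows N = 3
Cashflows (t years, CF_t, discount factor 1/(1+y/m)^(m*t), PV):
  t = 1.0000: CF_t = 2.400000, DF = 0.971817, PV = 2.332362
  t = 2.0000: CF_t = 2.400000, DF = 0.944429, PV = 2.266629
  t = 3.0000: CF_t = 102.400000, DF = 0.917812, PV = 93.983980
Price P = sum_t PV_t = 98.582971
Convexity numerator sum_t t*(t + 1/m) * CF_t / (1+y/m)^(m*t + 2):
  t = 1.0000: term = 4.405499
  t = 2.0000: term = 12.844021
  t = 3.0000: term = 1065.134198
Convexity = (1/P) * sum = 1082.383718 / 98.582971 = 10.979419


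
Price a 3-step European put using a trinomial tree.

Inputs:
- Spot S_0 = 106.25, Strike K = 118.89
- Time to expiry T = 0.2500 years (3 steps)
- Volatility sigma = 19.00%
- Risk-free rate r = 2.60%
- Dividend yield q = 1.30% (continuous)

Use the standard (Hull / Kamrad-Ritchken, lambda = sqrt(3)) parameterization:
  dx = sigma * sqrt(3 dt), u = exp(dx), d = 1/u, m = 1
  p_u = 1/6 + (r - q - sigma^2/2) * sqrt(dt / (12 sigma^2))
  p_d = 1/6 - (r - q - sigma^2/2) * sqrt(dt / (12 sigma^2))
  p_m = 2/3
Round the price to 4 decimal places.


Answer: Price = V(0,0) = 12.8290

Derivation:
dt = T/N = 0.083333; dx = sigma*sqrt(3*dt) = 0.095000
u = exp(dx) = 1.099659; d = 1/u = 0.909373
p_u = 0.164452, p_m = 0.666667, p_d = 0.168882
Discount per step: exp(-r*dt) = 0.997836
Stock lattice S(k, j) with j the centered position index:
  k=0: S(0,+0) = 106.2500
  k=1: S(1,-1) = 96.6209; S(1,+0) = 106.2500; S(1,+1) = 116.8388
  k=2: S(2,-2) = 87.8644; S(2,-1) = 96.6209; S(2,+0) = 106.2500; S(2,+1) = 116.8388; S(2,+2) = 128.4828
  k=3: S(3,-3) = 79.9015; S(3,-2) = 87.8644; S(3,-1) = 96.6209; S(3,+0) = 106.2500; S(3,+1) = 116.8388; S(3,+2) = 128.4828; S(3,+3) = 141.2872
Terminal payoffs V(N, j) = max(K - S_T, 0):
  V(3,-3) = 38.988485; V(3,-2) = 31.025592; V(3,-1) = 22.269126; V(3,+0) = 12.640000; V(3,+1) = 2.051247; V(3,+2) = 0.000000; V(3,+3) = 0.000000
Backward induction: V(k, j) = exp(-r*dt) * [p_u * V(k+1, j+1) + p_m * V(k+1, j) + p_d * V(k+1, j-1)]
  V(2,-2) = exp(-r*dt) * [p_u*22.269126 + p_m*31.025592 + p_d*38.988485] = 30.863419
  V(2,-1) = exp(-r*dt) * [p_u*12.640000 + p_m*22.269126 + p_d*31.025592] = 22.116434
  V(2,+0) = exp(-r*dt) * [p_u*2.051247 + p_m*12.640000 + p_d*22.269126] = 12.497735
  V(2,+1) = exp(-r*dt) * [p_u*0.000000 + p_m*2.051247 + p_d*12.640000] = 3.494581
  V(2,+2) = exp(-r*dt) * [p_u*0.000000 + p_m*0.000000 + p_d*2.051247] = 0.345668
  V(1,-1) = exp(-r*dt) * [p_u*12.497735 + p_m*22.116434 + p_d*30.863419] = 21.964186
  V(1,+0) = exp(-r*dt) * [p_u*3.494581 + p_m*12.497735 + p_d*22.116434] = 12.614211
  V(1,+1) = exp(-r*dt) * [p_u*0.345668 + p_m*3.494581 + p_d*12.497735] = 4.487470
  V(0,+0) = exp(-r*dt) * [p_u*4.487470 + p_m*12.614211 + p_d*21.964186] = 12.828967


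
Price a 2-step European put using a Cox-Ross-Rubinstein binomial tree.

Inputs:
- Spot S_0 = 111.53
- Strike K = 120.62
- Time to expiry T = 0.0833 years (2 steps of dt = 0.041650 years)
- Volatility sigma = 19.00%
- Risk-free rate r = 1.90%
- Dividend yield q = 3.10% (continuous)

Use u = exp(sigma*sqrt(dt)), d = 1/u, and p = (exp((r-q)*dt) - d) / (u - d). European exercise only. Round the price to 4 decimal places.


dt = T/N = 0.041650
u = exp(sigma*sqrt(dt)) = 1.039537; d = 1/u = 0.961966
p = (exp((r-q)*dt) - d) / (u - d) = 0.483866
Discount per step: exp(-r*dt) = 0.999209
Stock lattice S(k, i) with i counting down-moves:
  k=0: S(0,0) = 111.5300
  k=1: S(1,0) = 115.9396; S(1,1) = 107.2881
  k=2: S(2,0) = 120.5236; S(2,1) = 111.5300; S(2,2) = 103.2075
Terminal payoffs V(N, i) = max(K - S_T, 0):
  V(2,0) = 0.096438; V(2,1) = 9.090000; V(2,2) = 17.412456
Backward induction: V(k, i) = exp(-r*dt) * [p * V(k+1, i) + (1-p) * V(k+1, i+1)].
  V(1,0) = exp(-r*dt) * [p*0.096438 + (1-p)*9.090000] = 4.734575
  V(1,1) = exp(-r*dt) * [p*9.090000 + (1-p)*17.412456] = 13.374916
  V(0,0) = exp(-r*dt) * [p*4.734575 + (1-p)*13.374916] = 9.186878

Answer: Price = V(0,0) = 9.1869


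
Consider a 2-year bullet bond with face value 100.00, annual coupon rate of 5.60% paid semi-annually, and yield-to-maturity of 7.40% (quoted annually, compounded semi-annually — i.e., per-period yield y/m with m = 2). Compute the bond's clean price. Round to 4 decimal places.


Answer: Price = 96.7099

Derivation:
Coupon per period c = face * coupon_rate / m = 2.800000
Periods per year m = 2; per-period yield y/m = 0.037000
Number of cashflows N = 4
Cashflows (t years, CF_t, discount factor 1/(1+y/m)^(m*t), PV):
  t = 0.5000: CF_t = 2.800000, DF = 0.964320, PV = 2.700096
  t = 1.0000: CF_t = 2.800000, DF = 0.929913, PV = 2.603757
  t = 1.5000: CF_t = 2.800000, DF = 0.896734, PV = 2.510856
  t = 2.0000: CF_t = 102.800000, DF = 0.864739, PV = 88.895155
Price P = sum_t PV_t = 96.709864


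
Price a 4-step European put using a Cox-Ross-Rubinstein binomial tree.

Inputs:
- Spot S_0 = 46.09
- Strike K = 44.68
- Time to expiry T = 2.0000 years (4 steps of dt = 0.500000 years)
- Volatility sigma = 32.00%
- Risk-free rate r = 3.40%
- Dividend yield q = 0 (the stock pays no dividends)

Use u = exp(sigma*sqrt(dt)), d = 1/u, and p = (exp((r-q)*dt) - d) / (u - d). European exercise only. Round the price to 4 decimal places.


dt = T/N = 0.500000
u = exp(sigma*sqrt(dt)) = 1.253919; d = 1/u = 0.797499
p = (exp((r-q)*dt) - d) / (u - d) = 0.481236
Discount per step: exp(-r*dt) = 0.983144
Stock lattice S(k, i) with i counting down-moves:
  k=0: S(0,0) = 46.0900
  k=1: S(1,0) = 57.7931; S(1,1) = 36.7567
  k=2: S(2,0) = 72.4679; S(2,1) = 46.0900; S(2,2) = 29.3135
  k=3: S(3,0) = 90.8690; S(3,1) = 57.7931; S(3,2) = 36.7567; S(3,3) = 23.3775
  k=4: S(4,0) = 113.9424; S(4,1) = 72.4679; S(4,2) = 46.0900; S(4,3) = 29.3135; S(4,4) = 18.6435
Terminal payoffs V(N, i) = max(K - S_T, 0):
  V(4,0) = 0.000000; V(4,1) = 0.000000; V(4,2) = 0.000000; V(4,3) = 15.366514; V(4,4) = 26.036467
Backward induction: V(k, i) = exp(-r*dt) * [p * V(k+1, i) + (1-p) * V(k+1, i+1)].
  V(3,0) = exp(-r*dt) * [p*0.000000 + (1-p)*0.000000] = 0.000000
  V(3,1) = exp(-r*dt) * [p*0.000000 + (1-p)*0.000000] = 0.000000
  V(3,2) = exp(-r*dt) * [p*0.000000 + (1-p)*15.366514] = 7.837217
  V(3,3) = exp(-r*dt) * [p*15.366514 + (1-p)*26.036467] = 20.549372
  V(2,0) = exp(-r*dt) * [p*0.000000 + (1-p)*0.000000] = 0.000000
  V(2,1) = exp(-r*dt) * [p*0.000000 + (1-p)*7.837217] = 3.997131
  V(2,2) = exp(-r*dt) * [p*7.837217 + (1-p)*20.549372] = 14.188553
  V(1,0) = exp(-r*dt) * [p*0.000000 + (1-p)*3.997131] = 2.038613
  V(1,1) = exp(-r*dt) * [p*3.997131 + (1-p)*14.188553] = 9.127575
  V(0,0) = exp(-r*dt) * [p*2.038613 + (1-p)*9.127575] = 5.619756

Answer: Price = V(0,0) = 5.6198


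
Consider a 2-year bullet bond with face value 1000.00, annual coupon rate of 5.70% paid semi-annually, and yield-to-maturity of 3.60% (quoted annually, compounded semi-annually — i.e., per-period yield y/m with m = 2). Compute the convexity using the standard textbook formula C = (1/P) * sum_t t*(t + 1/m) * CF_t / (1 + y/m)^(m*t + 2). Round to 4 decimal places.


Coupon per period c = face * coupon_rate / m = 28.500000
Periods per year m = 2; per-period yield y/m = 0.018000
Number of cashflows N = 4
Cashflows (t years, CF_t, discount factor 1/(1+y/m)^(m*t), PV):
  t = 0.5000: CF_t = 28.500000, DF = 0.982318, PV = 27.996071
  t = 1.0000: CF_t = 28.500000, DF = 0.964949, PV = 27.501052
  t = 1.5000: CF_t = 28.500000, DF = 0.947887, PV = 27.014786
  t = 2.0000: CF_t = 1028.500000, DF = 0.931127, PV = 957.664049
Price P = sum_t PV_t = 1040.175957
Convexity numerator sum_t t*(t + 1/m) * CF_t / (1+y/m)^(m*t + 2):
  t = 0.5000: term = 13.507393
  t = 1.0000: term = 39.805676
  t = 1.5000: term = 78.203686
  t = 2.0000: term = 4620.485720
Convexity = (1/P) * sum = 4752.002475 / 1040.175957 = 4.568460

Answer: Convexity = 4.5685


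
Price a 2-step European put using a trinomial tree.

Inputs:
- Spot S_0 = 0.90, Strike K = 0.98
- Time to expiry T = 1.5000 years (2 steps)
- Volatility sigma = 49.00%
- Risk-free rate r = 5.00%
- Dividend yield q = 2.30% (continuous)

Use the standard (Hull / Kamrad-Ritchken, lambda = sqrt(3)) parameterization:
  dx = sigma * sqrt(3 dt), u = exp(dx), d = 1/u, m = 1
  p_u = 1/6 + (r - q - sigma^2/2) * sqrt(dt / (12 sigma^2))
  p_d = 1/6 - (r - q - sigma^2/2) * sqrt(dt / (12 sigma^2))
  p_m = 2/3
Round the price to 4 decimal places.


dt = T/N = 0.750000; dx = sigma*sqrt(3*dt) = 0.735000
u = exp(dx) = 2.085482; d = 1/u = 0.479505
p_u = 0.119192, p_m = 0.666667, p_d = 0.214141
Discount per step: exp(-r*dt) = 0.963194
Stock lattice S(k, j) with j the centered position index:
  k=0: S(0,+0) = 0.9000
  k=1: S(1,-1) = 0.4316; S(1,+0) = 0.9000; S(1,+1) = 1.8769
  k=2: S(2,-2) = 0.2069; S(2,-1) = 0.4316; S(2,+0) = 0.9000; S(2,+1) = 1.8769; S(2,+2) = 3.9143
Terminal payoffs V(N, j) = max(K - S_T, 0):
  V(2,-2) = 0.773067; V(2,-1) = 0.548445; V(2,+0) = 0.080000; V(2,+1) = 0.000000; V(2,+2) = 0.000000
Backward induction: V(k, j) = exp(-r*dt) * [p_u * V(k+1, j+1) + p_m * V(k+1, j) + p_d * V(k+1, j-1)]
  V(1,-1) = exp(-r*dt) * [p_u*0.080000 + p_m*0.548445 + p_d*0.773067] = 0.520810
  V(1,+0) = exp(-r*dt) * [p_u*0.000000 + p_m*0.080000 + p_d*0.548445] = 0.164492
  V(1,+1) = exp(-r*dt) * [p_u*0.000000 + p_m*0.000000 + p_d*0.080000] = 0.016501
  V(0,+0) = exp(-r*dt) * [p_u*0.016501 + p_m*0.164492 + p_d*0.520810] = 0.214942

Answer: Price = V(0,0) = 0.2149


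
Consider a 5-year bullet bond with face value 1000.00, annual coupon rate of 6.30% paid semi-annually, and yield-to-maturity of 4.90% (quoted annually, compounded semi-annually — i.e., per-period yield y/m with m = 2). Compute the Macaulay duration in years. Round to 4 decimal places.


Answer: Macaulay duration = 4.3881 years

Derivation:
Coupon per period c = face * coupon_rate / m = 31.500000
Periods per year m = 2; per-period yield y/m = 0.024500
Number of cashflows N = 10
Cashflows (t years, CF_t, discount factor 1/(1+y/m)^(m*t), PV):
  t = 0.5000: CF_t = 31.500000, DF = 0.976086, PV = 30.746706
  t = 1.0000: CF_t = 31.500000, DF = 0.952744, PV = 30.011426
  t = 1.5000: CF_t = 31.500000, DF = 0.929960, PV = 29.293729
  t = 2.0000: CF_t = 31.500000, DF = 0.907721, PV = 28.593196
  t = 2.5000: CF_t = 31.500000, DF = 0.886013, PV = 27.909415
  t = 3.0000: CF_t = 31.500000, DF = 0.864825, PV = 27.241987
  t = 3.5000: CF_t = 31.500000, DF = 0.844143, PV = 26.590519
  t = 4.0000: CF_t = 31.500000, DF = 0.823957, PV = 25.954631
  t = 4.5000: CF_t = 31.500000, DF = 0.804252, PV = 25.333949
  t = 5.0000: CF_t = 1031.500000, DF = 0.785019, PV = 809.747480
Price P = sum_t PV_t = 1061.423037
Macaulay numerator sum_t t * PV_t:
  t * PV_t at t = 0.5000: 15.373353
  t * PV_t at t = 1.0000: 30.011426
  t * PV_t at t = 1.5000: 43.940594
  t * PV_t at t = 2.0000: 57.186392
  t * PV_t at t = 2.5000: 69.773539
  t * PV_t at t = 3.0000: 81.725960
  t * PV_t at t = 3.5000: 93.066817
  t * PV_t at t = 4.0000: 103.818522
  t * PV_t at t = 4.5000: 114.002770
  t * PV_t at t = 5.0000: 4048.737398
Macaulay duration D = (sum_t t * PV_t) / P = 4657.636771 / 1061.423037 = 4.388106


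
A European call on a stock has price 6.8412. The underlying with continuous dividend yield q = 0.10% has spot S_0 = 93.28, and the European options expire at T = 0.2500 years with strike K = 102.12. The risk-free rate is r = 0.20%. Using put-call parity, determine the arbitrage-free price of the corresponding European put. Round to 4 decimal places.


Answer: Put price = 15.6535

Derivation:
Put-call parity: C - P = S_0 * exp(-qT) - K * exp(-rT).
S_0 * exp(-qT) = 93.2800 * 0.99975003 = 93.25668291
K * exp(-rT) = 102.1200 * 0.99950012 = 102.06895276
P = C - S*exp(-qT) + K*exp(-rT)
P = 6.8412 - 93.25668291 + 102.06895276 = 15.6535


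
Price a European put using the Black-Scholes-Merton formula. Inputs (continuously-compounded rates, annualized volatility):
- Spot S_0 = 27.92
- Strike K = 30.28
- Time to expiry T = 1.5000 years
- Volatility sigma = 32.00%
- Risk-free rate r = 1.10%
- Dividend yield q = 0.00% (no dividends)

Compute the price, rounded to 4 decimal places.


Answer: Price = 5.4747

Derivation:
d1 = (ln(S/K) + (r - q + 0.5*sigma^2) * T) / (sigma * sqrt(T)) = 0.03101628
d2 = d1 - sigma * sqrt(T) = -0.36090208
exp(-rT) = 0.98363538; exp(-qT) = 1.00000000
P = K * exp(-rT) * N(-d2) - S_0 * exp(-qT) * N(-d1)
N(-d1) = 0.48762828; N(-d2) = 0.64091368
P = 30.2800 * 0.98363538 * 0.64091368 - 27.9200 * 1.00000000 * 0.48762828 = 5.4747


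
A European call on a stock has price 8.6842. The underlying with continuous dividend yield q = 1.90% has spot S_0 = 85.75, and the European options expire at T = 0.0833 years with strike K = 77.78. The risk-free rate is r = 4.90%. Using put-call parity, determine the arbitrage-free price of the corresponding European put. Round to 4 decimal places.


Answer: Put price = 0.5330

Derivation:
Put-call parity: C - P = S_0 * exp(-qT) - K * exp(-rT).
S_0 * exp(-qT) = 85.7500 * 0.99841855 = 85.61439082
K * exp(-rT) = 77.7800 * 0.99592662 = 77.46317241
P = C - S*exp(-qT) + K*exp(-rT)
P = 8.6842 - 85.61439082 + 77.46317241 = 0.5330


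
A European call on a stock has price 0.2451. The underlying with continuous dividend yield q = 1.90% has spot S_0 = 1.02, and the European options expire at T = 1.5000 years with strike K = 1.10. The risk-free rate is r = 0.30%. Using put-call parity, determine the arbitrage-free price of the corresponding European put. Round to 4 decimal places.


Answer: Put price = 0.3488

Derivation:
Put-call parity: C - P = S_0 * exp(-qT) - K * exp(-rT).
S_0 * exp(-qT) = 1.0200 * 0.97190229 = 0.99134034
K * exp(-rT) = 1.1000 * 0.99551011 = 1.09506112
P = C - S*exp(-qT) + K*exp(-rT)
P = 0.2451 - 0.99134034 + 1.09506112 = 0.3488


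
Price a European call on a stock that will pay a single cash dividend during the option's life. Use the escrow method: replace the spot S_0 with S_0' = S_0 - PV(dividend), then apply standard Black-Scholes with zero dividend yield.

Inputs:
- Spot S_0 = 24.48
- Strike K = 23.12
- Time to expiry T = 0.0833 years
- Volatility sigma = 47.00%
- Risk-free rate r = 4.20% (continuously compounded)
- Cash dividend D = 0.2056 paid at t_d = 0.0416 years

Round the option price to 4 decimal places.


Answer: Price = 1.9905

Derivation:
PV(D) = D * exp(-r * t_d) = 0.2056 * 0.99825433 = 0.20524109
S_0' = S_0 - PV(D) = 24.4800 - 0.20524109 = 24.27475891
d1 = (ln(S_0'/K) + (r + sigma^2/2)*T) / (sigma*sqrt(T)) = 0.45291592
d2 = d1 - sigma*sqrt(T) = 0.31726574
exp(-rT) = 0.99650751
N(d1) = 0.67469536; N(d2) = 0.62447902
C = S_0' * N(d1) - K * exp(-rT) * N(d2) = 24.27475891 * 0.67469536 - 23.1200 * 0.99650751 * 0.62447902 = 1.9905


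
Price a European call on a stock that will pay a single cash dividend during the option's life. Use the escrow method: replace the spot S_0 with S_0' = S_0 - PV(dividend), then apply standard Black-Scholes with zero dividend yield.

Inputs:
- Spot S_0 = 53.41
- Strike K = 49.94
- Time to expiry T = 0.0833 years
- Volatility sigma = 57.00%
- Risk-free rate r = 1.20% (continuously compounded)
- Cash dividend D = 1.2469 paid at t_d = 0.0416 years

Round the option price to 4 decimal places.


Answer: Price = 4.6037

Derivation:
PV(D) = D * exp(-r * t_d) = 1.2469 * 0.99950092 = 1.24627770
S_0' = S_0 - PV(D) = 53.4100 - 1.24627770 = 52.16372230
d1 = (ln(S_0'/K) + (r + sigma^2/2)*T) / (sigma*sqrt(T)) = 0.35314572
d2 = d1 - sigma*sqrt(T) = 0.18863380
exp(-rT) = 0.99900090
N(d1) = 0.63801040; N(d2) = 0.57481008
C = S_0' * N(d1) - K * exp(-rT) * N(d2) = 52.16372230 * 0.63801040 - 49.9400 * 0.99900090 * 0.57481008 = 4.6037
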